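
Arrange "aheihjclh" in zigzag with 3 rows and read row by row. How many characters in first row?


Zigzag "aheihjclh" into 3 rows:
Placing characters:
  'a' => row 0
  'h' => row 1
  'e' => row 2
  'i' => row 1
  'h' => row 0
  'j' => row 1
  'c' => row 2
  'l' => row 1
  'h' => row 0
Rows:
  Row 0: "ahh"
  Row 1: "hijl"
  Row 2: "ec"
First row length: 3

3


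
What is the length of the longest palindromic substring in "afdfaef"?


Input: "afdfaef"
Checking substrings for palindromes:
  [0:5] "afdfa" (len 5) => palindrome
  [1:4] "fdf" (len 3) => palindrome
Longest palindromic substring: "afdfa" with length 5

5


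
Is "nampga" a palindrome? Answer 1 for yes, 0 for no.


Input: nampga
Reversed: agpman
  Compare pos 0 ('n') with pos 5 ('a'): MISMATCH
  Compare pos 1 ('a') with pos 4 ('g'): MISMATCH
  Compare pos 2 ('m') with pos 3 ('p'): MISMATCH
Result: not a palindrome

0


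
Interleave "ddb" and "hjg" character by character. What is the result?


Interleaving "ddb" and "hjg":
  Position 0: 'd' from first, 'h' from second => "dh"
  Position 1: 'd' from first, 'j' from second => "dj"
  Position 2: 'b' from first, 'g' from second => "bg"
Result: dhdjbg

dhdjbg


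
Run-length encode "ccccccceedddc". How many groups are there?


Input: ccccccceedddc
Scanning for consecutive runs:
  Group 1: 'c' x 7 (positions 0-6)
  Group 2: 'e' x 2 (positions 7-8)
  Group 3: 'd' x 3 (positions 9-11)
  Group 4: 'c' x 1 (positions 12-12)
Total groups: 4

4


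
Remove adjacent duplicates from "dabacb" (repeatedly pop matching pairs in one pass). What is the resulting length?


Input: dabacb
Stack-based adjacent duplicate removal:
  Read 'd': push. Stack: d
  Read 'a': push. Stack: da
  Read 'b': push. Stack: dab
  Read 'a': push. Stack: daba
  Read 'c': push. Stack: dabac
  Read 'b': push. Stack: dabacb
Final stack: "dabacb" (length 6)

6


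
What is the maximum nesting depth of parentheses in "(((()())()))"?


Input: "(((()())()))"
Tracking depth:
  Position 0 '(': depth becomes 1
  Position 1 '(': depth becomes 2
  Position 2 '(': depth becomes 3
  Position 3 '(': depth becomes 4
  Position 4 ')': depth becomes 3
  Position 5 '(': depth becomes 4
  Position 6 ')': depth becomes 3
  Position 7 ')': depth becomes 2
  Position 8 '(': depth becomes 3
  Position 9 ')': depth becomes 2
  Position 10 ')': depth becomes 1
  Position 11 ')': depth becomes 0
Maximum depth reached: 4

4


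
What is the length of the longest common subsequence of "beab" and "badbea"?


LCS of "beab" and "badbea"
DP table:
           b    a    d    b    e    a
      0    0    0    0    0    0    0
  b   0    1    1    1    1    1    1
  e   0    1    1    1    1    2    2
  a   0    1    2    2    2    2    3
  b   0    1    2    2    3    3    3
LCS length = dp[4][6] = 3

3


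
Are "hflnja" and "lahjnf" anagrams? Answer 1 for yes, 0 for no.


Strings: "hflnja", "lahjnf"
Sorted first:  afhjln
Sorted second: afhjln
Sorted forms match => anagrams

1


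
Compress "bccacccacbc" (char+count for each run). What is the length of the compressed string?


Input: bccacccacbc
Runs:
  'b' x 1 => "b1"
  'c' x 2 => "c2"
  'a' x 1 => "a1"
  'c' x 3 => "c3"
  'a' x 1 => "a1"
  'c' x 1 => "c1"
  'b' x 1 => "b1"
  'c' x 1 => "c1"
Compressed: "b1c2a1c3a1c1b1c1"
Compressed length: 16

16


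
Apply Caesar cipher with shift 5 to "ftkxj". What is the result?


Caesar cipher: shift "ftkxj" by 5
  'f' (pos 5) + 5 = pos 10 = 'k'
  't' (pos 19) + 5 = pos 24 = 'y'
  'k' (pos 10) + 5 = pos 15 = 'p'
  'x' (pos 23) + 5 = pos 2 = 'c'
  'j' (pos 9) + 5 = pos 14 = 'o'
Result: kypco

kypco


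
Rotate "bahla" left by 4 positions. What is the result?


Input: "bahla", rotate left by 4
First 4 characters: "bahl"
Remaining characters: "a"
Concatenate remaining + first: "a" + "bahl" = "abahl"

abahl


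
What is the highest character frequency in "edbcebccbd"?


Input: edbcebccbd
Character counts:
  'b': 3
  'c': 3
  'd': 2
  'e': 2
Maximum frequency: 3

3


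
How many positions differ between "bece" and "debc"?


Comparing "bece" and "debc" position by position:
  Position 0: 'b' vs 'd' => DIFFER
  Position 1: 'e' vs 'e' => same
  Position 2: 'c' vs 'b' => DIFFER
  Position 3: 'e' vs 'c' => DIFFER
Positions that differ: 3

3


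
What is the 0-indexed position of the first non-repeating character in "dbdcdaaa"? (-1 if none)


Input: dbdcdaaa
Character frequencies:
  'a': 3
  'b': 1
  'c': 1
  'd': 3
Scanning left to right for freq == 1:
  Position 0 ('d'): freq=3, skip
  Position 1 ('b'): unique! => answer = 1

1


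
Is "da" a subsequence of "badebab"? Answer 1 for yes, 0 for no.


Check if "da" is a subsequence of "badebab"
Greedy scan:
  Position 0 ('b'): no match needed
  Position 1 ('a'): no match needed
  Position 2 ('d'): matches sub[0] = 'd'
  Position 3 ('e'): no match needed
  Position 4 ('b'): no match needed
  Position 5 ('a'): matches sub[1] = 'a'
  Position 6 ('b'): no match needed
All 2 characters matched => is a subsequence

1


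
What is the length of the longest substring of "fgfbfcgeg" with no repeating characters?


Input: "fgfbfcgeg"
Sliding window (track last position of each char):
  Position 0 ('f'): window [0,0] length 1 -- new best
  Position 1 ('g'): window [0,1] length 2 -- new best
  Position 2 ('f'): repeat (last at 0), move window start to 1
  Position 2 ('f'): window [1,2] length 2
  Position 3 ('b'): window [1,3] length 3 -- new best
  Position 4 ('f'): repeat (last at 2), move window start to 3
  Position 4 ('f'): window [3,4] length 2
  Position 5 ('c'): window [3,5] length 3
  Position 6 ('g'): window [3,6] length 4 -- new best
  Position 7 ('e'): window [3,7] length 5 -- new best
  Position 8 ('g'): repeat (last at 6), move window start to 7
  Position 8 ('g'): window [7,8] length 2
Longest substring with no repeats: "bfcge" with length 5

5


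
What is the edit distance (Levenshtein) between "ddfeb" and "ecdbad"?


Computing edit distance: "ddfeb" -> "ecdbad"
DP table:
           e    c    d    b    a    d
      0    1    2    3    4    5    6
  d   1    1    2    2    3    4    5
  d   2    2    2    2    3    4    4
  f   3    3    3    3    3    4    5
  e   4    3    4    4    4    4    5
  b   5    4    4    5    4    5    5
Edit distance = dp[5][6] = 5

5


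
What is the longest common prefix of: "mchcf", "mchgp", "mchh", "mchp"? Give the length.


Words: mchcf, mchgp, mchh, mchp
  Position 0: all 'm' => match
  Position 1: all 'c' => match
  Position 2: all 'h' => match
  Position 3: ('c', 'g', 'h', 'p') => mismatch, stop
LCP = "mch" (length 3)

3


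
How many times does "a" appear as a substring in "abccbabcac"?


Searching for "a" in "abccbabcac"
Scanning each position:
  Position 0: "a" => MATCH
  Position 1: "b" => no
  Position 2: "c" => no
  Position 3: "c" => no
  Position 4: "b" => no
  Position 5: "a" => MATCH
  Position 6: "b" => no
  Position 7: "c" => no
  Position 8: "a" => MATCH
  Position 9: "c" => no
Total occurrences: 3

3


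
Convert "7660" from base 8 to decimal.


Input: "7660" in base 8
Positional expansion:
  Digit '7' (value 7) x 8^3 = 3584
  Digit '6' (value 6) x 8^2 = 384
  Digit '6' (value 6) x 8^1 = 48
  Digit '0' (value 0) x 8^0 = 0
Sum = 4016

4016


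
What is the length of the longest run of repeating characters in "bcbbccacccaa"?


Input: "bcbbccacccaa"
Scanning for longest run:
  Position 1 ('c'): new char, reset run to 1
  Position 2 ('b'): new char, reset run to 1
  Position 3 ('b'): continues run of 'b', length=2
  Position 4 ('c'): new char, reset run to 1
  Position 5 ('c'): continues run of 'c', length=2
  Position 6 ('a'): new char, reset run to 1
  Position 7 ('c'): new char, reset run to 1
  Position 8 ('c'): continues run of 'c', length=2
  Position 9 ('c'): continues run of 'c', length=3
  Position 10 ('a'): new char, reset run to 1
  Position 11 ('a'): continues run of 'a', length=2
Longest run: 'c' with length 3

3


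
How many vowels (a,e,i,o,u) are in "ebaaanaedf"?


Input: ebaaanaedf
Checking each character:
  'e' at position 0: vowel (running total: 1)
  'b' at position 1: consonant
  'a' at position 2: vowel (running total: 2)
  'a' at position 3: vowel (running total: 3)
  'a' at position 4: vowel (running total: 4)
  'n' at position 5: consonant
  'a' at position 6: vowel (running total: 5)
  'e' at position 7: vowel (running total: 6)
  'd' at position 8: consonant
  'f' at position 9: consonant
Total vowels: 6

6


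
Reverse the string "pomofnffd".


Input: pomofnffd
Reading characters right to left:
  Position 8: 'd'
  Position 7: 'f'
  Position 6: 'f'
  Position 5: 'n'
  Position 4: 'f'
  Position 3: 'o'
  Position 2: 'm'
  Position 1: 'o'
  Position 0: 'p'
Reversed: dffnfomop

dffnfomop


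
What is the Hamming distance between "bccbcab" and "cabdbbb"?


Comparing "bccbcab" and "cabdbbb" position by position:
  Position 0: 'b' vs 'c' => differ
  Position 1: 'c' vs 'a' => differ
  Position 2: 'c' vs 'b' => differ
  Position 3: 'b' vs 'd' => differ
  Position 4: 'c' vs 'b' => differ
  Position 5: 'a' vs 'b' => differ
  Position 6: 'b' vs 'b' => same
Total differences (Hamming distance): 6

6


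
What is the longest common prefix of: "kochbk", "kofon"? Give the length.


Words: kochbk, kofon
  Position 0: all 'k' => match
  Position 1: all 'o' => match
  Position 2: ('c', 'f') => mismatch, stop
LCP = "ko" (length 2)

2


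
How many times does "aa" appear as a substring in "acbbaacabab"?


Searching for "aa" in "acbbaacabab"
Scanning each position:
  Position 0: "ac" => no
  Position 1: "cb" => no
  Position 2: "bb" => no
  Position 3: "ba" => no
  Position 4: "aa" => MATCH
  Position 5: "ac" => no
  Position 6: "ca" => no
  Position 7: "ab" => no
  Position 8: "ba" => no
  Position 9: "ab" => no
Total occurrences: 1

1


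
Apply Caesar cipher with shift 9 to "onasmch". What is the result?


Caesar cipher: shift "onasmch" by 9
  'o' (pos 14) + 9 = pos 23 = 'x'
  'n' (pos 13) + 9 = pos 22 = 'w'
  'a' (pos 0) + 9 = pos 9 = 'j'
  's' (pos 18) + 9 = pos 1 = 'b'
  'm' (pos 12) + 9 = pos 21 = 'v'
  'c' (pos 2) + 9 = pos 11 = 'l'
  'h' (pos 7) + 9 = pos 16 = 'q'
Result: xwjbvlq

xwjbvlq


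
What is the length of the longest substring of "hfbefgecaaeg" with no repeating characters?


Input: "hfbefgecaaeg"
Sliding window (track last position of each char):
  Position 0 ('h'): window [0,0] length 1 -- new best
  Position 1 ('f'): window [0,1] length 2 -- new best
  Position 2 ('b'): window [0,2] length 3 -- new best
  Position 3 ('e'): window [0,3] length 4 -- new best
  Position 4 ('f'): repeat (last at 1), move window start to 2
  Position 4 ('f'): window [2,4] length 3
  Position 5 ('g'): window [2,5] length 4
  Position 6 ('e'): repeat (last at 3), move window start to 4
  Position 6 ('e'): window [4,6] length 3
  Position 7 ('c'): window [4,7] length 4
  Position 8 ('a'): window [4,8] length 5 -- new best
  Position 9 ('a'): repeat (last at 8), move window start to 9
  Position 9 ('a'): window [9,9] length 1
  Position 10 ('e'): window [9,10] length 2
  Position 11 ('g'): window [9,11] length 3
Longest substring with no repeats: "fgeca" with length 5

5


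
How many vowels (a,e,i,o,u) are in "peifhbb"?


Input: peifhbb
Checking each character:
  'p' at position 0: consonant
  'e' at position 1: vowel (running total: 1)
  'i' at position 2: vowel (running total: 2)
  'f' at position 3: consonant
  'h' at position 4: consonant
  'b' at position 5: consonant
  'b' at position 6: consonant
Total vowels: 2

2


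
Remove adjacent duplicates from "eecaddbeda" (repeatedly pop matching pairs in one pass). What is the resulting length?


Input: eecaddbeda
Stack-based adjacent duplicate removal:
  Read 'e': push. Stack: e
  Read 'e': matches stack top 'e' => pop. Stack: (empty)
  Read 'c': push. Stack: c
  Read 'a': push. Stack: ca
  Read 'd': push. Stack: cad
  Read 'd': matches stack top 'd' => pop. Stack: ca
  Read 'b': push. Stack: cab
  Read 'e': push. Stack: cabe
  Read 'd': push. Stack: cabed
  Read 'a': push. Stack: cabeda
Final stack: "cabeda" (length 6)

6


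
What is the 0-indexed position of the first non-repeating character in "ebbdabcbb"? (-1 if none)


Input: ebbdabcbb
Character frequencies:
  'a': 1
  'b': 5
  'c': 1
  'd': 1
  'e': 1
Scanning left to right for freq == 1:
  Position 0 ('e'): unique! => answer = 0

0


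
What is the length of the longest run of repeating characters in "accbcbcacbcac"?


Input: "accbcbcacbcac"
Scanning for longest run:
  Position 1 ('c'): new char, reset run to 1
  Position 2 ('c'): continues run of 'c', length=2
  Position 3 ('b'): new char, reset run to 1
  Position 4 ('c'): new char, reset run to 1
  Position 5 ('b'): new char, reset run to 1
  Position 6 ('c'): new char, reset run to 1
  Position 7 ('a'): new char, reset run to 1
  Position 8 ('c'): new char, reset run to 1
  Position 9 ('b'): new char, reset run to 1
  Position 10 ('c'): new char, reset run to 1
  Position 11 ('a'): new char, reset run to 1
  Position 12 ('c'): new char, reset run to 1
Longest run: 'c' with length 2

2


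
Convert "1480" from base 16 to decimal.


Input: "1480" in base 16
Positional expansion:
  Digit '1' (value 1) x 16^3 = 4096
  Digit '4' (value 4) x 16^2 = 1024
  Digit '8' (value 8) x 16^1 = 128
  Digit '0' (value 0) x 16^0 = 0
Sum = 5248

5248


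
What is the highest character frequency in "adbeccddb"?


Input: adbeccddb
Character counts:
  'a': 1
  'b': 2
  'c': 2
  'd': 3
  'e': 1
Maximum frequency: 3

3


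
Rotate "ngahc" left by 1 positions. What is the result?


Input: "ngahc", rotate left by 1
First 1 characters: "n"
Remaining characters: "gahc"
Concatenate remaining + first: "gahc" + "n" = "gahcn"

gahcn


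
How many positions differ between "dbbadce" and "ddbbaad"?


Comparing "dbbadce" and "ddbbaad" position by position:
  Position 0: 'd' vs 'd' => same
  Position 1: 'b' vs 'd' => DIFFER
  Position 2: 'b' vs 'b' => same
  Position 3: 'a' vs 'b' => DIFFER
  Position 4: 'd' vs 'a' => DIFFER
  Position 5: 'c' vs 'a' => DIFFER
  Position 6: 'e' vs 'd' => DIFFER
Positions that differ: 5

5


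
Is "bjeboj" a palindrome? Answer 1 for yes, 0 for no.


Input: bjeboj
Reversed: jobejb
  Compare pos 0 ('b') with pos 5 ('j'): MISMATCH
  Compare pos 1 ('j') with pos 4 ('o'): MISMATCH
  Compare pos 2 ('e') with pos 3 ('b'): MISMATCH
Result: not a palindrome

0


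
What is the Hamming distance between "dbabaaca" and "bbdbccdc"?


Comparing "dbabaaca" and "bbdbccdc" position by position:
  Position 0: 'd' vs 'b' => differ
  Position 1: 'b' vs 'b' => same
  Position 2: 'a' vs 'd' => differ
  Position 3: 'b' vs 'b' => same
  Position 4: 'a' vs 'c' => differ
  Position 5: 'a' vs 'c' => differ
  Position 6: 'c' vs 'd' => differ
  Position 7: 'a' vs 'c' => differ
Total differences (Hamming distance): 6

6


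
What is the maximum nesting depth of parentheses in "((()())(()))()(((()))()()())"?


Input: "((()())(()))()(((()))()()())"
Tracking depth:
  Position 0 '(': depth becomes 1
  Position 1 '(': depth becomes 2
  Position 2 '(': depth becomes 3
  Position 3 ')': depth becomes 2
  Position 4 '(': depth becomes 3
  Position 5 ')': depth becomes 2
  Position 6 ')': depth becomes 1
  Position 7 '(': depth becomes 2
  Position 8 '(': depth becomes 3
  Position 9 ')': depth becomes 2
  Position 10 ')': depth becomes 1
  Position 11 ')': depth becomes 0
  Position 12 '(': depth becomes 1
  Position 13 ')': depth becomes 0
  Position 14 '(': depth becomes 1
  Position 15 '(': depth becomes 2
  Position 16 '(': depth becomes 3
  Position 17 '(': depth becomes 4
  Position 18 ')': depth becomes 3
  Position 19 ')': depth becomes 2
  Position 20 ')': depth becomes 1
  Position 21 '(': depth becomes 2
  Position 22 ')': depth becomes 1
  Position 23 '(': depth becomes 2
  Position 24 ')': depth becomes 1
  Position 25 '(': depth becomes 2
  Position 26 ')': depth becomes 1
  Position 27 ')': depth becomes 0
Maximum depth reached: 4

4


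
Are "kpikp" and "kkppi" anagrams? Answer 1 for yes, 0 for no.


Strings: "kpikp", "kkppi"
Sorted first:  ikkpp
Sorted second: ikkpp
Sorted forms match => anagrams

1


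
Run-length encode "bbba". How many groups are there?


Input: bbba
Scanning for consecutive runs:
  Group 1: 'b' x 3 (positions 0-2)
  Group 2: 'a' x 1 (positions 3-3)
Total groups: 2

2


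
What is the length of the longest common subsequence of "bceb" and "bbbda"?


LCS of "bceb" and "bbbda"
DP table:
           b    b    b    d    a
      0    0    0    0    0    0
  b   0    1    1    1    1    1
  c   0    1    1    1    1    1
  e   0    1    1    1    1    1
  b   0    1    2    2    2    2
LCS length = dp[4][5] = 2

2


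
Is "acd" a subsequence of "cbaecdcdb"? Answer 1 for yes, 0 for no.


Check if "acd" is a subsequence of "cbaecdcdb"
Greedy scan:
  Position 0 ('c'): no match needed
  Position 1 ('b'): no match needed
  Position 2 ('a'): matches sub[0] = 'a'
  Position 3 ('e'): no match needed
  Position 4 ('c'): matches sub[1] = 'c'
  Position 5 ('d'): matches sub[2] = 'd'
  Position 6 ('c'): no match needed
  Position 7 ('d'): no match needed
  Position 8 ('b'): no match needed
All 3 characters matched => is a subsequence

1


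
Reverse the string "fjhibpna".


Input: fjhibpna
Reading characters right to left:
  Position 7: 'a'
  Position 6: 'n'
  Position 5: 'p'
  Position 4: 'b'
  Position 3: 'i'
  Position 2: 'h'
  Position 1: 'j'
  Position 0: 'f'
Reversed: anpbihjf

anpbihjf


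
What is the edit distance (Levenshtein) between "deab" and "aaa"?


Computing edit distance: "deab" -> "aaa"
DP table:
           a    a    a
      0    1    2    3
  d   1    1    2    3
  e   2    2    2    3
  a   3    2    2    2
  b   4    3    3    3
Edit distance = dp[4][3] = 3

3


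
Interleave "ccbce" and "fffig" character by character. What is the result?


Interleaving "ccbce" and "fffig":
  Position 0: 'c' from first, 'f' from second => "cf"
  Position 1: 'c' from first, 'f' from second => "cf"
  Position 2: 'b' from first, 'f' from second => "bf"
  Position 3: 'c' from first, 'i' from second => "ci"
  Position 4: 'e' from first, 'g' from second => "eg"
Result: cfcfbfcieg

cfcfbfcieg


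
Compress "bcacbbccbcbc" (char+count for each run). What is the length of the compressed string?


Input: bcacbbccbcbc
Runs:
  'b' x 1 => "b1"
  'c' x 1 => "c1"
  'a' x 1 => "a1"
  'c' x 1 => "c1"
  'b' x 2 => "b2"
  'c' x 2 => "c2"
  'b' x 1 => "b1"
  'c' x 1 => "c1"
  'b' x 1 => "b1"
  'c' x 1 => "c1"
Compressed: "b1c1a1c1b2c2b1c1b1c1"
Compressed length: 20

20


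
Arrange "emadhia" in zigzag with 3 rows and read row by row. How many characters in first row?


Zigzag "emadhia" into 3 rows:
Placing characters:
  'e' => row 0
  'm' => row 1
  'a' => row 2
  'd' => row 1
  'h' => row 0
  'i' => row 1
  'a' => row 2
Rows:
  Row 0: "eh"
  Row 1: "mdi"
  Row 2: "aa"
First row length: 2

2


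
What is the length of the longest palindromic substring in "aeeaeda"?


Input: "aeeaeda"
Checking substrings for palindromes:
  [0:4] "aeea" (len 4) => palindrome
  [2:5] "eae" (len 3) => palindrome
  [1:3] "ee" (len 2) => palindrome
Longest palindromic substring: "aeea" with length 4

4


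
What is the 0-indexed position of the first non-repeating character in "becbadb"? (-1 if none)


Input: becbadb
Character frequencies:
  'a': 1
  'b': 3
  'c': 1
  'd': 1
  'e': 1
Scanning left to right for freq == 1:
  Position 0 ('b'): freq=3, skip
  Position 1 ('e'): unique! => answer = 1

1


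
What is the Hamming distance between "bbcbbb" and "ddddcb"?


Comparing "bbcbbb" and "ddddcb" position by position:
  Position 0: 'b' vs 'd' => differ
  Position 1: 'b' vs 'd' => differ
  Position 2: 'c' vs 'd' => differ
  Position 3: 'b' vs 'd' => differ
  Position 4: 'b' vs 'c' => differ
  Position 5: 'b' vs 'b' => same
Total differences (Hamming distance): 5

5


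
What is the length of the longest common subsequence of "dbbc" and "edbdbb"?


LCS of "dbbc" and "edbdbb"
DP table:
           e    d    b    d    b    b
      0    0    0    0    0    0    0
  d   0    0    1    1    1    1    1
  b   0    0    1    2    2    2    2
  b   0    0    1    2    2    3    3
  c   0    0    1    2    2    3    3
LCS length = dp[4][6] = 3

3


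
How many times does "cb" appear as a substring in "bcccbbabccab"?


Searching for "cb" in "bcccbbabccab"
Scanning each position:
  Position 0: "bc" => no
  Position 1: "cc" => no
  Position 2: "cc" => no
  Position 3: "cb" => MATCH
  Position 4: "bb" => no
  Position 5: "ba" => no
  Position 6: "ab" => no
  Position 7: "bc" => no
  Position 8: "cc" => no
  Position 9: "ca" => no
  Position 10: "ab" => no
Total occurrences: 1

1


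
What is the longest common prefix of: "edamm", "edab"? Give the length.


Words: edamm, edab
  Position 0: all 'e' => match
  Position 1: all 'd' => match
  Position 2: all 'a' => match
  Position 3: ('m', 'b') => mismatch, stop
LCP = "eda" (length 3)

3


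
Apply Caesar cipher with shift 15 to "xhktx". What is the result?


Caesar cipher: shift "xhktx" by 15
  'x' (pos 23) + 15 = pos 12 = 'm'
  'h' (pos 7) + 15 = pos 22 = 'w'
  'k' (pos 10) + 15 = pos 25 = 'z'
  't' (pos 19) + 15 = pos 8 = 'i'
  'x' (pos 23) + 15 = pos 12 = 'm'
Result: mwzim

mwzim


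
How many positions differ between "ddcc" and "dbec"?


Comparing "ddcc" and "dbec" position by position:
  Position 0: 'd' vs 'd' => same
  Position 1: 'd' vs 'b' => DIFFER
  Position 2: 'c' vs 'e' => DIFFER
  Position 3: 'c' vs 'c' => same
Positions that differ: 2

2


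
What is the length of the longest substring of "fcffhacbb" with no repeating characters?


Input: "fcffhacbb"
Sliding window (track last position of each char):
  Position 0 ('f'): window [0,0] length 1 -- new best
  Position 1 ('c'): window [0,1] length 2 -- new best
  Position 2 ('f'): repeat (last at 0), move window start to 1
  Position 2 ('f'): window [1,2] length 2
  Position 3 ('f'): repeat (last at 2), move window start to 3
  Position 3 ('f'): window [3,3] length 1
  Position 4 ('h'): window [3,4] length 2
  Position 5 ('a'): window [3,5] length 3 -- new best
  Position 6 ('c'): window [3,6] length 4 -- new best
  Position 7 ('b'): window [3,7] length 5 -- new best
  Position 8 ('b'): repeat (last at 7), move window start to 8
  Position 8 ('b'): window [8,8] length 1
Longest substring with no repeats: "fhacb" with length 5

5


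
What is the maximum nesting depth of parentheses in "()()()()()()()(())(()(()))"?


Input: "()()()()()()()(())(()(()))"
Tracking depth:
  Position 0 '(': depth becomes 1
  Position 1 ')': depth becomes 0
  Position 2 '(': depth becomes 1
  Position 3 ')': depth becomes 0
  Position 4 '(': depth becomes 1
  Position 5 ')': depth becomes 0
  Position 6 '(': depth becomes 1
  Position 7 ')': depth becomes 0
  Position 8 '(': depth becomes 1
  Position 9 ')': depth becomes 0
  Position 10 '(': depth becomes 1
  Position 11 ')': depth becomes 0
  Position 12 '(': depth becomes 1
  Position 13 ')': depth becomes 0
  Position 14 '(': depth becomes 1
  Position 15 '(': depth becomes 2
  Position 16 ')': depth becomes 1
  Position 17 ')': depth becomes 0
  Position 18 '(': depth becomes 1
  Position 19 '(': depth becomes 2
  Position 20 ')': depth becomes 1
  Position 21 '(': depth becomes 2
  Position 22 '(': depth becomes 3
  Position 23 ')': depth becomes 2
  Position 24 ')': depth becomes 1
  Position 25 ')': depth becomes 0
Maximum depth reached: 3

3


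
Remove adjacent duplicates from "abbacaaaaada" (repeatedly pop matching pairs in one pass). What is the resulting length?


Input: abbacaaaaada
Stack-based adjacent duplicate removal:
  Read 'a': push. Stack: a
  Read 'b': push. Stack: ab
  Read 'b': matches stack top 'b' => pop. Stack: a
  Read 'a': matches stack top 'a' => pop. Stack: (empty)
  Read 'c': push. Stack: c
  Read 'a': push. Stack: ca
  Read 'a': matches stack top 'a' => pop. Stack: c
  Read 'a': push. Stack: ca
  Read 'a': matches stack top 'a' => pop. Stack: c
  Read 'a': push. Stack: ca
  Read 'd': push. Stack: cad
  Read 'a': push. Stack: cada
Final stack: "cada" (length 4)

4


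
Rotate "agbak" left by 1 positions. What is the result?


Input: "agbak", rotate left by 1
First 1 characters: "a"
Remaining characters: "gbak"
Concatenate remaining + first: "gbak" + "a" = "gbaka"

gbaka


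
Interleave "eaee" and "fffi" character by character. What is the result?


Interleaving "eaee" and "fffi":
  Position 0: 'e' from first, 'f' from second => "ef"
  Position 1: 'a' from first, 'f' from second => "af"
  Position 2: 'e' from first, 'f' from second => "ef"
  Position 3: 'e' from first, 'i' from second => "ei"
Result: efafefei

efafefei


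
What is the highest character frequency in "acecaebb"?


Input: acecaebb
Character counts:
  'a': 2
  'b': 2
  'c': 2
  'e': 2
Maximum frequency: 2

2


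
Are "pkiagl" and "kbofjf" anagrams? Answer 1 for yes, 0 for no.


Strings: "pkiagl", "kbofjf"
Sorted first:  agiklp
Sorted second: bffjko
Differ at position 0: 'a' vs 'b' => not anagrams

0


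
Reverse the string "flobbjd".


Input: flobbjd
Reading characters right to left:
  Position 6: 'd'
  Position 5: 'j'
  Position 4: 'b'
  Position 3: 'b'
  Position 2: 'o'
  Position 1: 'l'
  Position 0: 'f'
Reversed: djbbolf

djbbolf


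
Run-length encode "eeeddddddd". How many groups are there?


Input: eeeddddddd
Scanning for consecutive runs:
  Group 1: 'e' x 3 (positions 0-2)
  Group 2: 'd' x 7 (positions 3-9)
Total groups: 2

2


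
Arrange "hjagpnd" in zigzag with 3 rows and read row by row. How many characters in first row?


Zigzag "hjagpnd" into 3 rows:
Placing characters:
  'h' => row 0
  'j' => row 1
  'a' => row 2
  'g' => row 1
  'p' => row 0
  'n' => row 1
  'd' => row 2
Rows:
  Row 0: "hp"
  Row 1: "jgn"
  Row 2: "ad"
First row length: 2

2


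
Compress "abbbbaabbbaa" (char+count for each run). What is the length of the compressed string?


Input: abbbbaabbbaa
Runs:
  'a' x 1 => "a1"
  'b' x 4 => "b4"
  'a' x 2 => "a2"
  'b' x 3 => "b3"
  'a' x 2 => "a2"
Compressed: "a1b4a2b3a2"
Compressed length: 10

10


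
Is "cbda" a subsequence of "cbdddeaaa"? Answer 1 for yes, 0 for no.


Check if "cbda" is a subsequence of "cbdddeaaa"
Greedy scan:
  Position 0 ('c'): matches sub[0] = 'c'
  Position 1 ('b'): matches sub[1] = 'b'
  Position 2 ('d'): matches sub[2] = 'd'
  Position 3 ('d'): no match needed
  Position 4 ('d'): no match needed
  Position 5 ('e'): no match needed
  Position 6 ('a'): matches sub[3] = 'a'
  Position 7 ('a'): no match needed
  Position 8 ('a'): no match needed
All 4 characters matched => is a subsequence

1


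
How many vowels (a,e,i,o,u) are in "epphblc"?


Input: epphblc
Checking each character:
  'e' at position 0: vowel (running total: 1)
  'p' at position 1: consonant
  'p' at position 2: consonant
  'h' at position 3: consonant
  'b' at position 4: consonant
  'l' at position 5: consonant
  'c' at position 6: consonant
Total vowels: 1

1


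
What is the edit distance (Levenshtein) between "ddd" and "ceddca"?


Computing edit distance: "ddd" -> "ceddca"
DP table:
           c    e    d    d    c    a
      0    1    2    3    4    5    6
  d   1    1    2    2    3    4    5
  d   2    2    2    2    2    3    4
  d   3    3    3    2    2    3    4
Edit distance = dp[3][6] = 4

4


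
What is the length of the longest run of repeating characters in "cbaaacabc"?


Input: "cbaaacabc"
Scanning for longest run:
  Position 1 ('b'): new char, reset run to 1
  Position 2 ('a'): new char, reset run to 1
  Position 3 ('a'): continues run of 'a', length=2
  Position 4 ('a'): continues run of 'a', length=3
  Position 5 ('c'): new char, reset run to 1
  Position 6 ('a'): new char, reset run to 1
  Position 7 ('b'): new char, reset run to 1
  Position 8 ('c'): new char, reset run to 1
Longest run: 'a' with length 3

3


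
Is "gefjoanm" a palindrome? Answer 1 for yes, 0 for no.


Input: gefjoanm
Reversed: mnaojfeg
  Compare pos 0 ('g') with pos 7 ('m'): MISMATCH
  Compare pos 1 ('e') with pos 6 ('n'): MISMATCH
  Compare pos 2 ('f') with pos 5 ('a'): MISMATCH
  Compare pos 3 ('j') with pos 4 ('o'): MISMATCH
Result: not a palindrome

0


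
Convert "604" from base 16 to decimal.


Input: "604" in base 16
Positional expansion:
  Digit '6' (value 6) x 16^2 = 1536
  Digit '0' (value 0) x 16^1 = 0
  Digit '4' (value 4) x 16^0 = 4
Sum = 1540

1540


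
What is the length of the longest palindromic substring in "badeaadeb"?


Input: "badeaadeb"
Checking substrings for palindromes:
  [4:6] "aa" (len 2) => palindrome
Longest palindromic substring: "aa" with length 2

2


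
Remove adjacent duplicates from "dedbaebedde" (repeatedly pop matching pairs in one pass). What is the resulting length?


Input: dedbaebedde
Stack-based adjacent duplicate removal:
  Read 'd': push. Stack: d
  Read 'e': push. Stack: de
  Read 'd': push. Stack: ded
  Read 'b': push. Stack: dedb
  Read 'a': push. Stack: dedba
  Read 'e': push. Stack: dedbae
  Read 'b': push. Stack: dedbaeb
  Read 'e': push. Stack: dedbaebe
  Read 'd': push. Stack: dedbaebed
  Read 'd': matches stack top 'd' => pop. Stack: dedbaebe
  Read 'e': matches stack top 'e' => pop. Stack: dedbaeb
Final stack: "dedbaeb" (length 7)

7


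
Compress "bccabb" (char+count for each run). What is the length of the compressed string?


Input: bccabb
Runs:
  'b' x 1 => "b1"
  'c' x 2 => "c2"
  'a' x 1 => "a1"
  'b' x 2 => "b2"
Compressed: "b1c2a1b2"
Compressed length: 8

8


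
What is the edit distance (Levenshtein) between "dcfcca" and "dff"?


Computing edit distance: "dcfcca" -> "dff"
DP table:
           d    f    f
      0    1    2    3
  d   1    0    1    2
  c   2    1    1    2
  f   3    2    1    1
  c   4    3    2    2
  c   5    4    3    3
  a   6    5    4    4
Edit distance = dp[6][3] = 4

4


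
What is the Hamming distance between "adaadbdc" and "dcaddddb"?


Comparing "adaadbdc" and "dcaddddb" position by position:
  Position 0: 'a' vs 'd' => differ
  Position 1: 'd' vs 'c' => differ
  Position 2: 'a' vs 'a' => same
  Position 3: 'a' vs 'd' => differ
  Position 4: 'd' vs 'd' => same
  Position 5: 'b' vs 'd' => differ
  Position 6: 'd' vs 'd' => same
  Position 7: 'c' vs 'b' => differ
Total differences (Hamming distance): 5

5


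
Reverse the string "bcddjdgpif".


Input: bcddjdgpif
Reading characters right to left:
  Position 9: 'f'
  Position 8: 'i'
  Position 7: 'p'
  Position 6: 'g'
  Position 5: 'd'
  Position 4: 'j'
  Position 3: 'd'
  Position 2: 'd'
  Position 1: 'c'
  Position 0: 'b'
Reversed: fipgdjddcb

fipgdjddcb


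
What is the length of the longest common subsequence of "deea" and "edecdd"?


LCS of "deea" and "edecdd"
DP table:
           e    d    e    c    d    d
      0    0    0    0    0    0    0
  d   0    0    1    1    1    1    1
  e   0    1    1    2    2    2    2
  e   0    1    1    2    2    2    2
  a   0    1    1    2    2    2    2
LCS length = dp[4][6] = 2

2


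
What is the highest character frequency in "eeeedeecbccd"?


Input: eeeedeecbccd
Character counts:
  'b': 1
  'c': 3
  'd': 2
  'e': 6
Maximum frequency: 6

6


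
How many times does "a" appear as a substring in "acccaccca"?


Searching for "a" in "acccaccca"
Scanning each position:
  Position 0: "a" => MATCH
  Position 1: "c" => no
  Position 2: "c" => no
  Position 3: "c" => no
  Position 4: "a" => MATCH
  Position 5: "c" => no
  Position 6: "c" => no
  Position 7: "c" => no
  Position 8: "a" => MATCH
Total occurrences: 3

3


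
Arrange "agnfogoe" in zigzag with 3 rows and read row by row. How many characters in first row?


Zigzag "agnfogoe" into 3 rows:
Placing characters:
  'a' => row 0
  'g' => row 1
  'n' => row 2
  'f' => row 1
  'o' => row 0
  'g' => row 1
  'o' => row 2
  'e' => row 1
Rows:
  Row 0: "ao"
  Row 1: "gfge"
  Row 2: "no"
First row length: 2

2


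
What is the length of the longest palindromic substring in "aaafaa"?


Input: "aaafaa"
Checking substrings for palindromes:
  [1:6] "aafaa" (len 5) => palindrome
  [0:3] "aaa" (len 3) => palindrome
  [2:5] "afa" (len 3) => palindrome
  [0:2] "aa" (len 2) => palindrome
  [1:3] "aa" (len 2) => palindrome
  [4:6] "aa" (len 2) => palindrome
Longest palindromic substring: "aafaa" with length 5

5


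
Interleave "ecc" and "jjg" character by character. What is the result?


Interleaving "ecc" and "jjg":
  Position 0: 'e' from first, 'j' from second => "ej"
  Position 1: 'c' from first, 'j' from second => "cj"
  Position 2: 'c' from first, 'g' from second => "cg"
Result: ejcjcg

ejcjcg


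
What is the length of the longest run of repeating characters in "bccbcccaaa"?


Input: "bccbcccaaa"
Scanning for longest run:
  Position 1 ('c'): new char, reset run to 1
  Position 2 ('c'): continues run of 'c', length=2
  Position 3 ('b'): new char, reset run to 1
  Position 4 ('c'): new char, reset run to 1
  Position 5 ('c'): continues run of 'c', length=2
  Position 6 ('c'): continues run of 'c', length=3
  Position 7 ('a'): new char, reset run to 1
  Position 8 ('a'): continues run of 'a', length=2
  Position 9 ('a'): continues run of 'a', length=3
Longest run: 'c' with length 3

3


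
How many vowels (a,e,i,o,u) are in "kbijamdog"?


Input: kbijamdog
Checking each character:
  'k' at position 0: consonant
  'b' at position 1: consonant
  'i' at position 2: vowel (running total: 1)
  'j' at position 3: consonant
  'a' at position 4: vowel (running total: 2)
  'm' at position 5: consonant
  'd' at position 6: consonant
  'o' at position 7: vowel (running total: 3)
  'g' at position 8: consonant
Total vowels: 3

3


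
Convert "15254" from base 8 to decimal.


Input: "15254" in base 8
Positional expansion:
  Digit '1' (value 1) x 8^4 = 4096
  Digit '5' (value 5) x 8^3 = 2560
  Digit '2' (value 2) x 8^2 = 128
  Digit '5' (value 5) x 8^1 = 40
  Digit '4' (value 4) x 8^0 = 4
Sum = 6828

6828


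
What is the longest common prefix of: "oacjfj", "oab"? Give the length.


Words: oacjfj, oab
  Position 0: all 'o' => match
  Position 1: all 'a' => match
  Position 2: ('c', 'b') => mismatch, stop
LCP = "oa" (length 2)

2


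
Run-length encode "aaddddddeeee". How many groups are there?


Input: aaddddddeeee
Scanning for consecutive runs:
  Group 1: 'a' x 2 (positions 0-1)
  Group 2: 'd' x 6 (positions 2-7)
  Group 3: 'e' x 4 (positions 8-11)
Total groups: 3

3


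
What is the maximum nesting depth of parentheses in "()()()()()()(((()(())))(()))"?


Input: "()()()()()()(((()(())))(()))"
Tracking depth:
  Position 0 '(': depth becomes 1
  Position 1 ')': depth becomes 0
  Position 2 '(': depth becomes 1
  Position 3 ')': depth becomes 0
  Position 4 '(': depth becomes 1
  Position 5 ')': depth becomes 0
  Position 6 '(': depth becomes 1
  Position 7 ')': depth becomes 0
  Position 8 '(': depth becomes 1
  Position 9 ')': depth becomes 0
  Position 10 '(': depth becomes 1
  Position 11 ')': depth becomes 0
  Position 12 '(': depth becomes 1
  Position 13 '(': depth becomes 2
  Position 14 '(': depth becomes 3
  Position 15 '(': depth becomes 4
  Position 16 ')': depth becomes 3
  Position 17 '(': depth becomes 4
  Position 18 '(': depth becomes 5
  Position 19 ')': depth becomes 4
  Position 20 ')': depth becomes 3
  Position 21 ')': depth becomes 2
  Position 22 ')': depth becomes 1
  Position 23 '(': depth becomes 2
  Position 24 '(': depth becomes 3
  Position 25 ')': depth becomes 2
  Position 26 ')': depth becomes 1
  Position 27 ')': depth becomes 0
Maximum depth reached: 5

5


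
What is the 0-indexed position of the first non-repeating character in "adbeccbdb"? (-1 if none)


Input: adbeccbdb
Character frequencies:
  'a': 1
  'b': 3
  'c': 2
  'd': 2
  'e': 1
Scanning left to right for freq == 1:
  Position 0 ('a'): unique! => answer = 0

0


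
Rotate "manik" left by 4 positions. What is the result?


Input: "manik", rotate left by 4
First 4 characters: "mani"
Remaining characters: "k"
Concatenate remaining + first: "k" + "mani" = "kmani"

kmani


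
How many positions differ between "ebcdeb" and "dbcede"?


Comparing "ebcdeb" and "dbcede" position by position:
  Position 0: 'e' vs 'd' => DIFFER
  Position 1: 'b' vs 'b' => same
  Position 2: 'c' vs 'c' => same
  Position 3: 'd' vs 'e' => DIFFER
  Position 4: 'e' vs 'd' => DIFFER
  Position 5: 'b' vs 'e' => DIFFER
Positions that differ: 4

4


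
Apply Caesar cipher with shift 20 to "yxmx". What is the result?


Caesar cipher: shift "yxmx" by 20
  'y' (pos 24) + 20 = pos 18 = 's'
  'x' (pos 23) + 20 = pos 17 = 'r'
  'm' (pos 12) + 20 = pos 6 = 'g'
  'x' (pos 23) + 20 = pos 17 = 'r'
Result: srgr

srgr


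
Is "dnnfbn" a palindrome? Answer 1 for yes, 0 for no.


Input: dnnfbn
Reversed: nbfnnd
  Compare pos 0 ('d') with pos 5 ('n'): MISMATCH
  Compare pos 1 ('n') with pos 4 ('b'): MISMATCH
  Compare pos 2 ('n') with pos 3 ('f'): MISMATCH
Result: not a palindrome

0


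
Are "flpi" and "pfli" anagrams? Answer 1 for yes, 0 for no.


Strings: "flpi", "pfli"
Sorted first:  filp
Sorted second: filp
Sorted forms match => anagrams

1


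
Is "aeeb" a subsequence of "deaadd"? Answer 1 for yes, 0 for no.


Check if "aeeb" is a subsequence of "deaadd"
Greedy scan:
  Position 0 ('d'): no match needed
  Position 1 ('e'): no match needed
  Position 2 ('a'): matches sub[0] = 'a'
  Position 3 ('a'): no match needed
  Position 4 ('d'): no match needed
  Position 5 ('d'): no match needed
Only matched 1/4 characters => not a subsequence

0


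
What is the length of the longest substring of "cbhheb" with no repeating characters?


Input: "cbhheb"
Sliding window (track last position of each char):
  Position 0 ('c'): window [0,0] length 1 -- new best
  Position 1 ('b'): window [0,1] length 2 -- new best
  Position 2 ('h'): window [0,2] length 3 -- new best
  Position 3 ('h'): repeat (last at 2), move window start to 3
  Position 3 ('h'): window [3,3] length 1
  Position 4 ('e'): window [3,4] length 2
  Position 5 ('b'): window [3,5] length 3
Longest substring with no repeats: "cbh" with length 3

3


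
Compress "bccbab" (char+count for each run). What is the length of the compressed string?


Input: bccbab
Runs:
  'b' x 1 => "b1"
  'c' x 2 => "c2"
  'b' x 1 => "b1"
  'a' x 1 => "a1"
  'b' x 1 => "b1"
Compressed: "b1c2b1a1b1"
Compressed length: 10

10


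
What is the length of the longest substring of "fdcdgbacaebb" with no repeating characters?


Input: "fdcdgbacaebb"
Sliding window (track last position of each char):
  Position 0 ('f'): window [0,0] length 1 -- new best
  Position 1 ('d'): window [0,1] length 2 -- new best
  Position 2 ('c'): window [0,2] length 3 -- new best
  Position 3 ('d'): repeat (last at 1), move window start to 2
  Position 3 ('d'): window [2,3] length 2
  Position 4 ('g'): window [2,4] length 3
  Position 5 ('b'): window [2,5] length 4 -- new best
  Position 6 ('a'): window [2,6] length 5 -- new best
  Position 7 ('c'): repeat (last at 2), move window start to 3
  Position 7 ('c'): window [3,7] length 5
  Position 8 ('a'): repeat (last at 6), move window start to 7
  Position 8 ('a'): window [7,8] length 2
  Position 9 ('e'): window [7,9] length 3
  Position 10 ('b'): window [7,10] length 4
  Position 11 ('b'): repeat (last at 10), move window start to 11
  Position 11 ('b'): window [11,11] length 1
Longest substring with no repeats: "cdgba" with length 5

5


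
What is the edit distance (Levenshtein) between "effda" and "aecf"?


Computing edit distance: "effda" -> "aecf"
DP table:
           a    e    c    f
      0    1    2    3    4
  e   1    1    1    2    3
  f   2    2    2    2    2
  f   3    3    3    3    2
  d   4    4    4    4    3
  a   5    4    5    5    4
Edit distance = dp[5][4] = 4

4


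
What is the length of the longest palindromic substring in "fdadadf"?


Input: "fdadadf"
Checking substrings for palindromes:
  [0:7] "fdadadf" (len 7) => palindrome
  [1:6] "dadad" (len 5) => palindrome
  [1:4] "dad" (len 3) => palindrome
  [2:5] "ada" (len 3) => palindrome
  [3:6] "dad" (len 3) => palindrome
Longest palindromic substring: "fdadadf" with length 7

7
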